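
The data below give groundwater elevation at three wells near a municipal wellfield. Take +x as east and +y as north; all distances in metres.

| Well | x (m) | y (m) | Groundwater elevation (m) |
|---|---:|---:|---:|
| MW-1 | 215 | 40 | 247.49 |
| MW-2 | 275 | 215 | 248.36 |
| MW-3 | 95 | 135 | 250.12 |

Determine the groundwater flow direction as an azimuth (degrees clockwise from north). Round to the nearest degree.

125°

Differences from MW-1: to MW-2 (Δx, Δy, Δh) = (60, 175, +0.87); to MW-3 = (-120, 95, +2.63).
Determinant of the coordinate differences = 60·95 − (-120)·175 = 26700.
∂h/∂x = [(+0.87)·95 − (+2.63)·175] / 26700 = -0.01414
∂h/∂y = [60·(+2.63) − (-120)·(+0.87)] / 26700 = +0.009820
Flow direction (−∇h) has components (+0.01414 E, -0.009820 N).
Azimuth = atan2(E, N) = atan2(+0.01414, -0.009820) = 124.8° ≈ 125°.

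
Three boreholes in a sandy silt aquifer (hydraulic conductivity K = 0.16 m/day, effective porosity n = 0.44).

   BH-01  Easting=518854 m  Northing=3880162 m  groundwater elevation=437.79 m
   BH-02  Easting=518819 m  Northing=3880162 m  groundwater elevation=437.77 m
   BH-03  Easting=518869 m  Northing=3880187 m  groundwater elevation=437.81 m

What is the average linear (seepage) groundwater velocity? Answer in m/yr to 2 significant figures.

0.097 m/yr

Differences from BH-01: to BH-02 (Δx, Δy, Δh) = (-35, 0, -0.02); to BH-03 = (15, 25, +0.02).
Determinant of the coordinate differences = (-35)·25 − 15·0 = -875.
∂h/∂x = [(-0.02)·25 − (+0.02)·0] / -875 = +0.0005714
∂h/∂y = [(-35)·(+0.02) − 15·(-0.02)] / -875 = +0.0004571
|∇h| = √(0.0005714² + 0.0004571²) = 0.0007317
Seepage velocity v = K·i/n = 0.16 × 0.0007317 / 0.44 = 0.0002661 m/day = 0.09719 m/yr.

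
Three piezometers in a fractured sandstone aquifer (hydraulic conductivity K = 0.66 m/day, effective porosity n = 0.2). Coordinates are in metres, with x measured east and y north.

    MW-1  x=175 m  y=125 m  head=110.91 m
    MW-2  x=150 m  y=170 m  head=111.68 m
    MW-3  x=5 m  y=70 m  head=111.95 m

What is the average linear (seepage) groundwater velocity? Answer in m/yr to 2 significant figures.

18 m/yr

Differences from MW-1: to MW-2 (Δx, Δy, Δh) = (-25, 45, +0.77); to MW-3 = (-170, -55, +1.04).
Solve a·Δx + b·Δy = Δh: det = (-25)·(-55) − (-170)·45 = 9025.
∂h/∂x = [(+0.77)·(-55) − (+1.04)·45] / 9025 = -0.009878
∂h/∂y = [(-25)·(+1.04) − (-170)·(+0.77)] / 9025 = +0.01162
|∇h| = √(-0.009878² + 0.01162²) = 0.01525
Seepage velocity v = K·i/n = 0.66 × 0.01525 / 0.2 = 0.05033 m/day = 18.38 m/yr.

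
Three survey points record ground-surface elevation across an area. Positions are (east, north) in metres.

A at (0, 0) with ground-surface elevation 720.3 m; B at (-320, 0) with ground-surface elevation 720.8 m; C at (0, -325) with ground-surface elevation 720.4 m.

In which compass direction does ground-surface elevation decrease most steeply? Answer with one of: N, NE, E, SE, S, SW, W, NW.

E

∂z/∂x = (720.8 − 720.3) / (-320 − 0) = -0.001563
∂z/∂y = (720.4 − 720.3) / (-325 − 0) = -0.0003077
Steepest decrease is along −∇f = (+0.001563 E, +0.0003077 N) → east.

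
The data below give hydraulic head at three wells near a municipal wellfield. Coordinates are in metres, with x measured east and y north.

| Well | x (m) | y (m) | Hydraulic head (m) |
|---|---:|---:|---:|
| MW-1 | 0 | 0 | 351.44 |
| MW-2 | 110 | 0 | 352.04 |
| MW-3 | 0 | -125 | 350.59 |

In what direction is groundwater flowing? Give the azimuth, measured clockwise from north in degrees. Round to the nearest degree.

∂h/∂x = (352.04 − 351.44) / (110 − 0) = +0.005455
∂h/∂y = (350.59 − 351.44) / (-125 − 0) = +0.006800
Flow direction (−∇h) has components (-0.005455 E, -0.006800 N).
Azimuth = atan2(E, N) = atan2(-0.005455, -0.006800) = 218.7° ≈ 219°.

219°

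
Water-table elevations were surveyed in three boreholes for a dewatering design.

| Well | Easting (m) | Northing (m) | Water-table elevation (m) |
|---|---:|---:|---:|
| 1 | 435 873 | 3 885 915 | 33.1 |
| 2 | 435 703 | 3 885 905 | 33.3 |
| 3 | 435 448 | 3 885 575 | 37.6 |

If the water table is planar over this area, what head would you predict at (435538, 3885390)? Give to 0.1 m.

39.9 m

With h = a·x + b·y + c and 1 as origin, the differences give:
  (-170)·a + (-10)·b = +0.2
  (-425)·a + (-340)·b = +4.5
Eliminate b (×(-340) and ×(-10), subtract): 53550·a = -23.00 → a = ∂h/∂x = -0.0004295
Back-substitute: b = ∂h/∂y = -0.01270.
h(435538, 3885390) = 33.1 + (-0.0004295)·(-335) + (-0.01270)·(-525) = 33.1 +0.144 +6.667 = 39.911 m.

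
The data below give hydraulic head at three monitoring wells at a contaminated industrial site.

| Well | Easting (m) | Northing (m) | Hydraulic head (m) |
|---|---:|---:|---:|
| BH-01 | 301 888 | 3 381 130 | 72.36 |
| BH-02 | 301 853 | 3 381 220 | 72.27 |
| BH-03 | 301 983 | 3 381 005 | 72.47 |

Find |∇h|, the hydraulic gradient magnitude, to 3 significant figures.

Three-point gradient (reference BH-01): Δ to BH-02 = (-35, 90, -0.09), Δ to BH-03 = (95, -125, +0.11).
∂h/∂x = -0.0003234, ∂h/∂y = -0.001126 (det = -4175).
|∇h| = √(-0.0003234² + -0.001126²) = 0.001172

0.00117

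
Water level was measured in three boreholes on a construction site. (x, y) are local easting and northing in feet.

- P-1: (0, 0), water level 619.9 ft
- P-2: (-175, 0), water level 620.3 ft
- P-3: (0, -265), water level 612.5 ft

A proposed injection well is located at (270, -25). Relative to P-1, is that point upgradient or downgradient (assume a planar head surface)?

downgradient

∂h/∂x = (620.3 − 619.9) / (-175 − 0) = -0.002286
∂h/∂y = (612.5 − 619.9) / (-265 − 0) = +0.02792
Head at (270, -25) = 619.9 + (-0.002286)·(270) + (+0.02792)·(-25) = 618.58 ft.
That is lower than the 619.9 ft at P-1, so the point is downgradient.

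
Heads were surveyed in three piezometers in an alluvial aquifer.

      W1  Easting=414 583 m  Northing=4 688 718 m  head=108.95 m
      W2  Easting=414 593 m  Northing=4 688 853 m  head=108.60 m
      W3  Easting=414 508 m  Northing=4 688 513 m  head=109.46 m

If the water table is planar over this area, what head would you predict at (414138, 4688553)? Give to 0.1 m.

Differences from W1: to W2 (Δx, Δy, Δh) = (10, 135, -0.35); to W3 = (-75, -205, +0.51).
Determinant of the coordinate differences = 10·(-205) − (-75)·135 = 8075.
∂h/∂x = [(-0.35)·(-205) − (+0.51)·135] / 8075 = +0.0003591
∂h/∂y = [10·(+0.51) − (-75)·(-0.35)] / 8075 = -0.002619
h(414138, 4688553) = 108.95 + (+0.0003591)·(-445) + (-0.002619)·(-165) = 108.95 -0.160 +0.432 = 109.222 m.

109.2 m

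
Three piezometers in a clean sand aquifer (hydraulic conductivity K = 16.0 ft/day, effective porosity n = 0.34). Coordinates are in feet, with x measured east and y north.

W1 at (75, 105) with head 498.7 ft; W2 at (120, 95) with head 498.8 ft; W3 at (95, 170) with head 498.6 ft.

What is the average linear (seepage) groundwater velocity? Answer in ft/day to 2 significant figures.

With h = a·x + b·y + c and W1 as origin, the differences give:
  45·a + (-10)·b = +0.1
  20·a + 65·b = -0.1
Eliminate b (×65 and ×(-10), subtract): 3125·a = 5.50 → a = ∂h/∂x = +0.001760
Back-substitute: b = ∂h/∂y = -0.002080.
|∇h| = √(0.001760² + -0.002080²) = 0.002725
Seepage velocity v = K·i/n = 16.0 × 0.002725 / 0.34 = 0.1282 ft/day.

0.13 ft/day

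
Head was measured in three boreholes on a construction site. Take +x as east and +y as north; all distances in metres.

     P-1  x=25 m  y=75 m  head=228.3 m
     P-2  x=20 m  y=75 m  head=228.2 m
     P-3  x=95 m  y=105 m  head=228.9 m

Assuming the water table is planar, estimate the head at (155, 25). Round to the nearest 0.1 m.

232.2 m

Taking P-1 as reference: P-2−P-1 = (-5, 0, -0.1); P-3−P-1 = (70, 30, +0.6).
Determinant of the coordinate differences = (-5)·30 − 70·0 = -150.
∂h/∂x = [(-0.1)·30 − (+0.6)·0] / -150 = +0.02000
∂h/∂y = [(-5)·(+0.6) − 70·(-0.1)] / -150 = -0.02667
h(155, 25) = 228.3 + (+0.02000)·(130) + (-0.02667)·(-50) = 228.3 +2.600 +1.333 = 232.233 m.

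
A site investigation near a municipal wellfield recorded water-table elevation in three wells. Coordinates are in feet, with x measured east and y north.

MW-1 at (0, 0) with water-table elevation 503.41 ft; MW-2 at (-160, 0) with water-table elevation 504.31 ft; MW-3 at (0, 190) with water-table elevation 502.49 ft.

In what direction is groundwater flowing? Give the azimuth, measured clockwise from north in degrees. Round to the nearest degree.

049°

∂h/∂x = (504.31 − 503.41) / (-160 − 0) = -0.005625
∂h/∂y = (502.49 − 503.41) / (190 − 0) = -0.004842
Flow direction (−∇h) has components (+0.005625 E, +0.004842 N).
Azimuth = atan2(E, N) = atan2(+0.005625, +0.004842) = 49.3° ≈ 049°.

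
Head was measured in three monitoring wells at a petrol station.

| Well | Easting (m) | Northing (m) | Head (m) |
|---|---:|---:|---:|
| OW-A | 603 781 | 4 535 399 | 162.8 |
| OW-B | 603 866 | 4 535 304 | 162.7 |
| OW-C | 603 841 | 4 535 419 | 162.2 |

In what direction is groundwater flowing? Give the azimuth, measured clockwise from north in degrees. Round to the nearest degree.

With h = a·x + b·y + c and OW-A as origin, the differences give:
  85·a + (-95)·b = -0.1
  60·a + 20·b = -0.6
Eliminate b (×20 and ×(-95), subtract): 7400·a = -59.00 → a = ∂h/∂x = -0.007973
Back-substitute: b = ∂h/∂y = -0.006081.
Flow direction (−∇h) has components (+0.007973 E, +0.006081 N).
Azimuth = atan2(E, N) = atan2(+0.007973, +0.006081) = 52.7° ≈ 053°.

053°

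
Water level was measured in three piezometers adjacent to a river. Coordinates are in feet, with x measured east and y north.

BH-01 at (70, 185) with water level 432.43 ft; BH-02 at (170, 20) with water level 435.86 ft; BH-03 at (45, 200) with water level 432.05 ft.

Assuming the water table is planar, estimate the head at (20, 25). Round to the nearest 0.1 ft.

Differences from BH-01: to BH-02 (Δx, Δy, Δh) = (100, -165, +3.43); to BH-03 = (-25, 15, -0.38).
Solve a·Δx + b·Δy = Δh: det = 100·15 − (-25)·(-165) = -2625.
∂h/∂x = [(+3.43)·15 − (-0.38)·(-165)] / -2625 = +0.004286
∂h/∂y = [100·(-0.38) − (-25)·(+3.43)] / -2625 = -0.01819
h(20, 25) = 432.43 + (+0.004286)·(-50) + (-0.01819)·(-160) = 432.43 -0.214 +2.910 = 435.126 ft.

435.1 ft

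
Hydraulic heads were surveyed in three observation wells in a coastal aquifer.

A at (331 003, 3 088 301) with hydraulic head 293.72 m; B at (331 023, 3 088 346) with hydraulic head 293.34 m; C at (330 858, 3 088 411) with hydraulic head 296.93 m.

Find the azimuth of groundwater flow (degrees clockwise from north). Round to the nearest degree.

093°

Taking A as reference: B−A = (20, 45, -0.38); C−A = (-145, 110, +3.21).
Determinant of the coordinate differences = 20·110 − (-145)·45 = 8725.
∂h/∂x = [(-0.38)·110 − (+3.21)·45] / 8725 = -0.02135
∂h/∂y = [20·(+3.21) − (-145)·(-0.38)] / 8725 = +0.001043
Flow direction (−∇h) has components (+0.02135 E, -0.001043 N).
Azimuth = atan2(E, N) = atan2(+0.02135, -0.001043) = 92.8° ≈ 093°.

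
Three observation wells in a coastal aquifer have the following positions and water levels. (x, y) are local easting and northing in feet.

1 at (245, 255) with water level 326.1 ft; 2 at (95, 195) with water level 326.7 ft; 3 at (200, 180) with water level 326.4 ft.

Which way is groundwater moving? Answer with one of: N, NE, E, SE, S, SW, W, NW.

NE

With h = a·x + b·y + c and 1 as origin, the differences give:
  (-150)·a + (-60)·b = +0.6
  (-45)·a + (-75)·b = +0.3
Eliminate b (×(-75) and ×(-60), subtract): 8550·a = -27.00 → a = ∂h/∂x = -0.003158
Back-substitute: b = ∂h/∂y = -0.002105.
Flow = −∇h = (+0.003158 east, +0.002105 north), which points northeast.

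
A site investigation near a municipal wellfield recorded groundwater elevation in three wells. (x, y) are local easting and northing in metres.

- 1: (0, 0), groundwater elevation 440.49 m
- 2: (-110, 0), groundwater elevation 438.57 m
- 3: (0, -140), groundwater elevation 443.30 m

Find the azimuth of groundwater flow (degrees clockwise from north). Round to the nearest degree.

∂h/∂x = (438.57 − 440.49) / (-110 − 0) = +0.01745
∂h/∂y = (443.30 − 440.49) / (-140 − 0) = -0.02007
Flow direction (−∇h) has components (-0.01745 E, +0.02007 N).
Azimuth = atan2(E, N) = atan2(-0.01745, +0.02007) = 319.0° ≈ 319°.

319°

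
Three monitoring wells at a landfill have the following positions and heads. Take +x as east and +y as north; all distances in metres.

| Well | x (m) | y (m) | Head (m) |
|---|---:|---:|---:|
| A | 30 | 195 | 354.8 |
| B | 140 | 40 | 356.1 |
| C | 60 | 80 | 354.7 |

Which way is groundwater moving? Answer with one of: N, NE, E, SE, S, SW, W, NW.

Three-point gradient (reference A): Δ to B = (110, -155, +1.3), Δ to C = (30, -115, -0.1).
∂h/∂x = +0.02063, ∂h/∂y = +0.006250 (det = -8000).
Flow = −∇h = (-0.02063 east, -0.006250 north), which points west.

W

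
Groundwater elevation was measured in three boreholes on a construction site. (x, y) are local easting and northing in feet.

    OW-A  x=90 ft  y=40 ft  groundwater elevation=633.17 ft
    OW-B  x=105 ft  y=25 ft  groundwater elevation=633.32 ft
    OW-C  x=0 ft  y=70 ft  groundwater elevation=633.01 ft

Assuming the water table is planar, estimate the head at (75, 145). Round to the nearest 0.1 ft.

With h = a·x + b·y + c and OW-A as origin, the differences give:
  15·a + (-15)·b = +0.15
  (-90)·a + 30·b = -0.16
Eliminate b (×30 and ×(-15), subtract): -900·a = 2.100 → a = ∂h/∂x = -0.002333
Back-substitute: b = ∂h/∂y = -0.01233.
h(75, 145) = 633.17 + (-0.002333)·(-15) + (-0.01233)·(105) = 633.17 +0.035 -1.295 = 631.910 ft.

631.9 ft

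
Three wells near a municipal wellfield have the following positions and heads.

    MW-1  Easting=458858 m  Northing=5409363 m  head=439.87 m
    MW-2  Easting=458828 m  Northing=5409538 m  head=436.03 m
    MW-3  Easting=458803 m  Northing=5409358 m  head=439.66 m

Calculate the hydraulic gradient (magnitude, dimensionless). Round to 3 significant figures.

0.0217

Differences from MW-1: to MW-2 (Δx, Δy, Δh) = (-30, 175, -3.84); to MW-3 = (-55, -5, -0.21).
Determinant of the coordinate differences = (-30)·(-5) − (-55)·175 = 9775.
∂h/∂x = [(-3.84)·(-5) − (-0.21)·175] / 9775 = +0.005724
∂h/∂y = [(-30)·(-0.21) − (-55)·(-3.84)] / 9775 = -0.02096
|∇h| = √(0.005724² + -0.02096²) = 0.02173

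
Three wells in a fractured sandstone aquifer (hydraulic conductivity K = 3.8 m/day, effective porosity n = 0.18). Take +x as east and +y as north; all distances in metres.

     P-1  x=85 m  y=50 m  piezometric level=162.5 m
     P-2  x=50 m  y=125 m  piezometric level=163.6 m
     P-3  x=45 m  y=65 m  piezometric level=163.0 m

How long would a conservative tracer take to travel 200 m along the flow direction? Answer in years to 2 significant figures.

1.9 years

Taking P-1 as reference: P-2−P-1 = (-35, 75, +1.1); P-3−P-1 = (-40, 15, +0.5).
Determinant of the coordinate differences = (-35)·15 − (-40)·75 = 2475.
∂h/∂x = [(+1.1)·15 − (+0.5)·75] / 2475 = -0.008485
∂h/∂y = [(-35)·(+0.5) − (-40)·(+1.1)] / 2475 = +0.01071
|∇h| = √(-0.008485² + 0.01071²) = 0.01366
Seepage velocity v = K·i/n = 3.8 × 0.01366 / 0.18 = 0.2884 m/day.
t = 200 / 0.2884 = 693.5 days = 1.9 years.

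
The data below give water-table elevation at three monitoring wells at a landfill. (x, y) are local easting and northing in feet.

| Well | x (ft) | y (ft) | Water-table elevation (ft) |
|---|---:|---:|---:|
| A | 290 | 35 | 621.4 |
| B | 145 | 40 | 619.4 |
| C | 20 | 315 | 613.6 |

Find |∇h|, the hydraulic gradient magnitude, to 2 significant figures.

0.020

With h = a·x + b·y + c and A as origin, the differences give:
  (-145)·a + 5·b = -2.0
  (-270)·a + 280·b = -7.8
Eliminate b (×280 and ×5, subtract): -39250·a = -521.00 → a = ∂h/∂x = +0.01327
Back-substitute: b = ∂h/∂y = -0.01506.
|∇h| = √(0.01327² + -0.01506²) = 0.02007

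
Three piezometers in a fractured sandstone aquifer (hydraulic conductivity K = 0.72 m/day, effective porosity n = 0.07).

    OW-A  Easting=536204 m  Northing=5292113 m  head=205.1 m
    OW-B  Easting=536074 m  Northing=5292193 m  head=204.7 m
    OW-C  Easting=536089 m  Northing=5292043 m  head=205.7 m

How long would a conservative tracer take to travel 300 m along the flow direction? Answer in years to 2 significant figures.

Taking OW-A as reference: OW-B−OW-A = (-130, 80, -0.4); OW-C−OW-A = (-115, -70, +0.6).
Determinant of the coordinate differences = (-130)·(-70) − (-115)·80 = 18300.
∂h/∂x = [(-0.4)·(-70) − (+0.6)·80] / 18300 = -0.001093
∂h/∂y = [(-130)·(+0.6) − (-115)·(-0.4)] / 18300 = -0.006776
|∇h| = √(-0.001093² + -0.006776²) = 0.006864
Seepage velocity v = K·i/n = 0.72 × 0.006864 / 0.07 = 0.0706 m/day.
t = 300 / 0.0706 = 4249 days = 11.6 years.

12 years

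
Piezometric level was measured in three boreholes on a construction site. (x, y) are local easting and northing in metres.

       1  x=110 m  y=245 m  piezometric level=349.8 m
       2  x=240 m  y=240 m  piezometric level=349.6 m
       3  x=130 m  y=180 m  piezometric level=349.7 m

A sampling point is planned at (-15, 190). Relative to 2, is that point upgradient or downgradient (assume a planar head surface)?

Three-point gradient (reference 1): Δ to 2 = (130, -5, -0.2), Δ to 3 = (20, -65, -0.1).
∂h/∂x = -0.001497, ∂h/∂y = +0.001078 (det = -8350).
Head at (-15, 190) = 349.8 + (-0.001497)·(-125) + (+0.001078)·(-55) = 349.93 m.
That is higher than the 349.6 m at 2, so the point is upgradient.

upgradient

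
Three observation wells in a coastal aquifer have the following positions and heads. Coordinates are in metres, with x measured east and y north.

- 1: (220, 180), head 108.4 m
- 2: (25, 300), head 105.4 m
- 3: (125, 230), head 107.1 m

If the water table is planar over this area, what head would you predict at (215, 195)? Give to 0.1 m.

108.1 m

Differences from 1: to 2 (Δx, Δy, Δh) = (-195, 120, -3.0); to 3 = (-95, 50, -1.3).
Solve a·Δx + b·Δy = Δh: det = (-195)·50 − (-95)·120 = 1650.
∂h/∂x = [(-3.0)·50 − (-1.3)·120] / 1650 = +0.003636
∂h/∂y = [(-195)·(-1.3) − (-95)·(-3.0)] / 1650 = -0.01909
h(215, 195) = 108.4 + (+0.003636)·(-5) + (-0.01909)·(15) = 108.4 -0.018 -0.286 = 108.095 m.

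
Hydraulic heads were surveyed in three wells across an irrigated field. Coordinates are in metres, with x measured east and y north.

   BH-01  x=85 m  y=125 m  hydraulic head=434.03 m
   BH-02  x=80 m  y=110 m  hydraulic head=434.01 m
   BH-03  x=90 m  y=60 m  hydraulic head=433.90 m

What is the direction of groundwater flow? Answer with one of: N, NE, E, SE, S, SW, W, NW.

Taking BH-01 as reference: BH-02−BH-01 = (-5, -15, -0.02); BH-03−BH-01 = (5, -65, -0.13).
Solve a·Δx + b·Δy = Δh: det = (-5)·(-65) − 5·(-15) = 400.
∂h/∂x = [(-0.02)·(-65) − (-0.13)·(-15)] / 400 = -0.001625
∂h/∂y = [(-5)·(-0.13) − 5·(-0.02)] / 400 = +0.001875
Flow = −∇h = (+0.001625 east, -0.001875 north), which points southeast.

SE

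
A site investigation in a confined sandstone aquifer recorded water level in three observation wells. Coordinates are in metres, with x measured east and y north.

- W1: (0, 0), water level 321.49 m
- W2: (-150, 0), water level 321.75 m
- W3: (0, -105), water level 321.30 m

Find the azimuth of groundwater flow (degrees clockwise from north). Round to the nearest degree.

∂h/∂x = (321.75 − 321.49) / (-150 − 0) = -0.001733
∂h/∂y = (321.30 − 321.49) / (-105 − 0) = +0.001810
Flow direction (−∇h) has components (+0.001733 E, -0.001810 N).
Azimuth = atan2(E, N) = atan2(+0.001733, -0.001810) = 136.2° ≈ 136°.

136°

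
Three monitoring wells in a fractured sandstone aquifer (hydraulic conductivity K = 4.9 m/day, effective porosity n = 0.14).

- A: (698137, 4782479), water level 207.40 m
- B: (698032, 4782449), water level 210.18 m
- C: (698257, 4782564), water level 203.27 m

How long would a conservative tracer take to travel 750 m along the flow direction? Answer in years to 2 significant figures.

2.1 years

Differences from A: to B (Δx, Δy, Δh) = (-105, -30, +2.78); to C = (120, 85, -4.13).
Solve a·Δx + b·Δy = Δh: det = (-105)·85 − 120·(-30) = -5325.
∂h/∂x = [(+2.78)·85 − (-4.13)·(-30)] / -5325 = -0.02111
∂h/∂y = [(-105)·(-4.13) − 120·(+2.78)] / -5325 = -0.01879
|∇h| = √(-0.02111² + -0.01879²) = 0.02826
Seepage velocity v = K·i/n = 4.9 × 0.02826 / 0.14 = 0.9891 m/day.
t = 750 / 0.9891 = 758.3 days = 2.08 years.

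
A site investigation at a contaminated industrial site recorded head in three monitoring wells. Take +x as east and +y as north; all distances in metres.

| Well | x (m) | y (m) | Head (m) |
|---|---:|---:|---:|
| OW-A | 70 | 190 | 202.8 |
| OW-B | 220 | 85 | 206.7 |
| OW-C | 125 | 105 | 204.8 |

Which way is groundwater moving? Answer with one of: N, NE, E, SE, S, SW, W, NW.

Differences from OW-A: to OW-B (Δx, Δy, Δh) = (150, -105, +3.9); to OW-C = (55, -85, +2.0).
Solve a·Δx + b·Δy = Δh: det = 150·(-85) − 55·(-105) = -6975.
∂h/∂x = [(+3.9)·(-85) − (+2.0)·(-105)] / -6975 = +0.01742
∂h/∂y = [150·(+2.0) − 55·(+3.9)] / -6975 = -0.01226
Flow = −∇h = (-0.01742 east, +0.01226 north), which points northwest.

NW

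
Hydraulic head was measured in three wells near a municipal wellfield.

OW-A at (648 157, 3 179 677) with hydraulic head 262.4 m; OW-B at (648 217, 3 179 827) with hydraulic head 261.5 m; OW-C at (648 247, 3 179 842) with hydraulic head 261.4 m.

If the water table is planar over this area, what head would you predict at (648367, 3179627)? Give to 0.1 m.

262.6 m

Differences from OW-A: to OW-B (Δx, Δy, Δh) = (60, 150, -0.9); to OW-C = (90, 165, -1.0).
Solve a·Δx + b·Δy = Δh: det = 60·165 − 90·150 = -3600.
∂h/∂x = [(-0.9)·165 − (-1.0)·150] / -3600 = -0.0004167
∂h/∂y = [60·(-1.0) − 90·(-0.9)] / -3600 = -0.005833
h(648367, 3179627) = 262.4 + (-0.0004167)·(210) + (-0.005833)·(-50) = 262.4 -0.088 +0.292 = 262.604 m.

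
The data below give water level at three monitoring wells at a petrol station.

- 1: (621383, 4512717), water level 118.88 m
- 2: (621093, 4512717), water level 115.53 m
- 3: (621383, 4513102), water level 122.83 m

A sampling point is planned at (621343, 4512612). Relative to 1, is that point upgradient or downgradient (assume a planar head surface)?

∂h/∂x = (115.53 − 118.88) / (621093 − 621383) = +0.01155
∂h/∂y = (122.83 − 118.88) / (4513102 − 4512717) = +0.01026
Head at (621343, 4512612) = 118.88 + (+0.01155)·(-40) + (+0.01026)·(-105) = 117.34 m.
That is lower than the 118.88 m at 1, so the point is downgradient.

downgradient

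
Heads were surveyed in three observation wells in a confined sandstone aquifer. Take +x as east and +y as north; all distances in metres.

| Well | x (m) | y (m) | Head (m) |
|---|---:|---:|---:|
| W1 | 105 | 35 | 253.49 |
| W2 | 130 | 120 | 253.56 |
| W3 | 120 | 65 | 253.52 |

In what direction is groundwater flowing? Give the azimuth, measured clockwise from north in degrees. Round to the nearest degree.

236°

Differences from W1: to W2 (Δx, Δy, Δh) = (25, 85, +0.07); to W3 = (15, 30, +0.03).
Solve a·Δx + b·Δy = Δh: det = 25·30 − 15·85 = -525.
∂h/∂x = [(+0.07)·30 − (+0.03)·85] / -525 = +0.0008571
∂h/∂y = [25·(+0.03) − 15·(+0.07)] / -525 = +0.0005714
Flow direction (−∇h) has components (-0.0008571 E, -0.0005714 N).
Azimuth = atan2(E, N) = atan2(-0.0008571, -0.0005714) = 236.3° ≈ 236°.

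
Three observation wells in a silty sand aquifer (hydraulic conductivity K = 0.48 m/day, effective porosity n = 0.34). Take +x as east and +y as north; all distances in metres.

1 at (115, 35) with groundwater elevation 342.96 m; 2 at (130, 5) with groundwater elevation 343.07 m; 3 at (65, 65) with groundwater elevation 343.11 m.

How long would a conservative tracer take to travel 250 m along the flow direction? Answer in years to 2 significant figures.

46 years

Taking 1 as reference: 2−1 = (15, -30, +0.11); 3−1 = (-50, 30, +0.15).
Solve a·Δx + b·Δy = Δh: det = 15·30 − (-50)·(-30) = -1050.
∂h/∂x = [(+0.11)·30 − (+0.15)·(-30)] / -1050 = -0.007429
∂h/∂y = [15·(+0.15) − (-50)·(+0.11)] / -1050 = -0.007381
|∇h| = √(-0.007429² + -0.007381²) = 0.01047
Seepage velocity v = K·i/n = 0.48 × 0.01047 / 0.34 = 0.01478 m/day.
t = 250 / 0.01478 = 1.691e+04 days = 46.3 years.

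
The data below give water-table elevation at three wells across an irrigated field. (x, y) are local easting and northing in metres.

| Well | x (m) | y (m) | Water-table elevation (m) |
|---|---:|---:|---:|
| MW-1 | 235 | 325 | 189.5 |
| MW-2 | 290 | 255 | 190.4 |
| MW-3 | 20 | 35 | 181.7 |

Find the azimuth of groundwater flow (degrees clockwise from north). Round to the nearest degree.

254°

Taking MW-1 as reference: MW-2−MW-1 = (55, -70, +0.9); MW-3−MW-1 = (-215, -290, -7.8).
Solve a·Δx + b·Δy = Δh: det = 55·(-290) − (-215)·(-70) = -31000.
∂h/∂x = [(+0.9)·(-290) − (-7.8)·(-70)] / -31000 = +0.02603
∂h/∂y = [55·(-7.8) − (-215)·(+0.9)] / -31000 = +0.007597
Flow direction (−∇h) has components (-0.02603 E, -0.007597 N).
Azimuth = atan2(E, N) = atan2(-0.02603, -0.007597) = 253.7° ≈ 254°.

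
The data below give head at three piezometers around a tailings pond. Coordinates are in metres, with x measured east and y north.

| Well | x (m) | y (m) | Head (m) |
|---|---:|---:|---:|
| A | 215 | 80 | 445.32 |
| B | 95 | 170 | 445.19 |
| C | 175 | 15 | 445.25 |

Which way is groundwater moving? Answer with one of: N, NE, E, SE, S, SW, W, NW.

W

Differences from A: to B (Δx, Δy, Δh) = (-120, 90, -0.13); to C = (-40, -65, -0.07).
Determinant of the coordinate differences = (-120)·(-65) − (-40)·90 = 11400.
∂h/∂x = [(-0.13)·(-65) − (-0.07)·90] / 11400 = +0.001294
∂h/∂y = [(-120)·(-0.07) − (-40)·(-0.13)] / 11400 = +0.0002807
Flow = −∇h = (-0.001294 east, -0.0002807 north), which points west.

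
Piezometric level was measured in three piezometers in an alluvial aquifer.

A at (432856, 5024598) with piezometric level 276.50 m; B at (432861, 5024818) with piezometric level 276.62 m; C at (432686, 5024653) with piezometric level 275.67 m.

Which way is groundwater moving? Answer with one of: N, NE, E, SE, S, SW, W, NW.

W

With h = a·x + b·y + c and A as origin, the differences give:
  5·a + 220·b = +0.12
  (-170)·a + 55·b = -0.83
Eliminate b (×55 and ×220, subtract): 37675·a = 189.200 → a = ∂h/∂x = +0.005022
Back-substitute: b = ∂h/∂y = +0.0004313.
Flow = −∇h = (-0.005022 east, -0.0004313 north), which points west.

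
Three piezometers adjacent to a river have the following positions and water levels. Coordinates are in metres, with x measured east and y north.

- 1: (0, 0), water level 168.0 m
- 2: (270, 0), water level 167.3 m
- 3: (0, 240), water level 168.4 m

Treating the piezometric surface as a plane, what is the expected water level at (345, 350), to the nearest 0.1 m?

167.7 m

∂h/∂x = (167.3 − 168.0) / (270 − 0) = -0.002593
∂h/∂y = (168.4 − 168.0) / (240 − 0) = +0.001667
h(345, 350) = 168.0 + (-0.002593)·(345) + (+0.001667)·(350) = 168.0 -0.894 +0.583 = 167.689 m.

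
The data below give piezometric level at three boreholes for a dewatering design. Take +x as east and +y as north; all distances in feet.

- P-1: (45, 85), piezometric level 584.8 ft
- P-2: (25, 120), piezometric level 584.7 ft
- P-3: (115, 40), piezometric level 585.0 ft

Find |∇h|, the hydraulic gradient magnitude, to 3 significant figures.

0.00252

Taking P-1 as reference: P-2−P-1 = (-20, 35, -0.1); P-3−P-1 = (70, -45, +0.2).
Determinant of the coordinate differences = (-20)·(-45) − 70·35 = -1550.
∂h/∂x = [(-0.1)·(-45) − (+0.2)·35] / -1550 = +0.001613
∂h/∂y = [(-20)·(+0.2) − 70·(-0.1)] / -1550 = -0.001935
|∇h| = √(0.001613² + -0.001935²) = 0.002519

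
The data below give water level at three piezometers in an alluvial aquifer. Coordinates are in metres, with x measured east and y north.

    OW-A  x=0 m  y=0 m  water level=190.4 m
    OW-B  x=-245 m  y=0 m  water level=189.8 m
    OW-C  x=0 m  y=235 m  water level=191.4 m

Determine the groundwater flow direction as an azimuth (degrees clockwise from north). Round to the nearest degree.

∂h/∂x = (189.8 − 190.4) / (-245 − 0) = +0.002449
∂h/∂y = (191.4 − 190.4) / (235 − 0) = +0.004255
Flow direction (−∇h) has components (-0.002449 E, -0.004255 N).
Azimuth = atan2(E, N) = atan2(-0.002449, -0.004255) = 209.9° ≈ 210°.

210°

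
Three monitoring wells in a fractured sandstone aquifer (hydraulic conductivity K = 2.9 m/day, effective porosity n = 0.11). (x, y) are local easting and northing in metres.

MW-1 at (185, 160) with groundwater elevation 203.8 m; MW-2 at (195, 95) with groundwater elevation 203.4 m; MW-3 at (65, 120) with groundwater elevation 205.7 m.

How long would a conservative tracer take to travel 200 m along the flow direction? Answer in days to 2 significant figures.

Differences from MW-1: to MW-2 (Δx, Δy, Δh) = (10, -65, -0.4); to MW-3 = (-120, -40, +1.9).
Determinant of the coordinate differences = 10·(-40) − (-120)·(-65) = -8200.
∂h/∂x = [(-0.4)·(-40) − (+1.9)·(-65)] / -8200 = -0.01701
∂h/∂y = [10·(+1.9) − (-120)·(-0.4)] / -8200 = +0.003537
|∇h| = √(-0.01701² + 0.003537²) = 0.01737
Seepage velocity v = K·i/n = 2.9 × 0.01737 / 0.11 = 0.4579 m/day.
t = 200 / 0.4579 = 436.8 days.

440 days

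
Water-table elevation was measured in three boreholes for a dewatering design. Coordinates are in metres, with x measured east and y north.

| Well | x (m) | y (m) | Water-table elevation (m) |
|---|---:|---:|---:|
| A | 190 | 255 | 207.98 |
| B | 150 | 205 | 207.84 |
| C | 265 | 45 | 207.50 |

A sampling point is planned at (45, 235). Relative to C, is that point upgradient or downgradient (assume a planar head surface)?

Three-point gradient (reference A): Δ to B = (-40, -50, -0.14), Δ to C = (75, -210, -0.48).
∂h/∂x = +0.0004444, ∂h/∂y = +0.002444 (det = 12150).
Head at (45, 235) = 207.98 + (+0.0004444)·(-145) + (+0.002444)·(-20) = 207.87 m.
That is higher than the 207.50 m at C, so the point is upgradient.

upgradient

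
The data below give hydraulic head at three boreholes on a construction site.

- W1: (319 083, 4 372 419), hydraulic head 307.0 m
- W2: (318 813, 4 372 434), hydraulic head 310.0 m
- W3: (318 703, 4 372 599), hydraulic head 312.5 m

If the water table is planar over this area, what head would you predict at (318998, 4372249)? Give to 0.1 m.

With h = a·x + b·y + c and W1 as origin, the differences give:
  (-270)·a + 15·b = +3.0
  (-380)·a + 180·b = +5.5
Eliminate b (×180 and ×15, subtract): -42900·a = 457.50 → a = ∂h/∂x = -0.01066
Back-substitute: b = ∂h/∂y = +0.008042.
h(318998, 4372249) = 307.0 + (-0.01066)·(-85) + (+0.008042)·(-170) = 307.0 +0.906 -1.367 = 306.539 m.

306.5 m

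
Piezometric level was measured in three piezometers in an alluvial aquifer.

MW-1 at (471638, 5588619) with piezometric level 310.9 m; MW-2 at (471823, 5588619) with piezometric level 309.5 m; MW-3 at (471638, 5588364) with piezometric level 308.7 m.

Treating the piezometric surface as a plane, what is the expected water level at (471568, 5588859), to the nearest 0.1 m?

∂h/∂x = (309.5 − 310.9) / (471823 − 471638) = -0.007568
∂h/∂y = (308.7 − 310.9) / (5588364 − 5588619) = +0.008627
h(471568, 5588859) = 310.9 + (-0.007568)·(-70) + (+0.008627)·(240) = 310.9 +0.530 +2.071 = 313.500 m.

313.5 m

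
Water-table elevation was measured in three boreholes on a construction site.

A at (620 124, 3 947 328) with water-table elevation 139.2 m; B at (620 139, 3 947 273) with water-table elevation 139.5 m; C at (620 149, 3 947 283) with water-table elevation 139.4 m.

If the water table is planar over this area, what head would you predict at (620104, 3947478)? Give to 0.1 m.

With h = a·x + b·y + c and A as origin, the differences give:
  15·a + (-55)·b = +0.3
  25·a + (-45)·b = +0.2
Eliminate b (×(-45) and ×(-55), subtract): 700·a = -2.50 → a = ∂h/∂x = -0.003571
Back-substitute: b = ∂h/∂y = -0.006429.
h(620104, 3947478) = 139.2 + (-0.003571)·(-20) + (-0.006429)·(150) = 139.2 +0.071 -0.964 = 138.307 m.

138.3 m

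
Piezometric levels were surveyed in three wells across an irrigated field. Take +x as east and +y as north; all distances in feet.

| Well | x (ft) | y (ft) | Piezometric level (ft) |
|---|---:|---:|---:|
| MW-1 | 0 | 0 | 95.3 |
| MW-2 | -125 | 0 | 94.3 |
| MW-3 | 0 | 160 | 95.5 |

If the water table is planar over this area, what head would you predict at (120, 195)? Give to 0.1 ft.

∂h/∂x = (94.3 − 95.3) / (-125 − 0) = +0.008000
∂h/∂y = (95.5 − 95.3) / (160 − 0) = +0.001250
h(120, 195) = 95.3 + (+0.008000)·(120) + (+0.001250)·(195) = 95.3 +0.960 +0.244 = 96.504 ft.

96.5 ft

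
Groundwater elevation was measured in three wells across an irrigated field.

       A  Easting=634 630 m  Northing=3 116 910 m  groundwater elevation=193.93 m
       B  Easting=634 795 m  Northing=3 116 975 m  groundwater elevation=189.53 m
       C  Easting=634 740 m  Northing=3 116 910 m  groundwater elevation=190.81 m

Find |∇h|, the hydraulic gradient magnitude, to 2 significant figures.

Differences from A: to B (Δx, Δy, Δh) = (165, 65, -4.40); to C = (110, 0, -3.12).
Determinant of the coordinate differences = 165·0 − 110·65 = -7150.
∂h/∂x = [(-4.40)·0 − (-3.12)·65] / -7150 = -0.02836
∂h/∂y = [165·(-3.12) − 110·(-4.40)] / -7150 = +0.004308
|∇h| = √(-0.02836² + 0.004308²) = 0.02869

0.029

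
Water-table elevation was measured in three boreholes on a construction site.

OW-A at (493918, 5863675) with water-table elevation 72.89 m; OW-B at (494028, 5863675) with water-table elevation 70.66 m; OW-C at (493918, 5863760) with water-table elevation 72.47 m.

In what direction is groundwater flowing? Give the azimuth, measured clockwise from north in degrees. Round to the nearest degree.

076°

∂h/∂x = (70.66 − 72.89) / (494028 − 493918) = -0.02027
∂h/∂y = (72.47 − 72.89) / (5863760 − 5863675) = -0.004941
Flow direction (−∇h) has components (+0.02027 E, +0.004941 N).
Azimuth = atan2(E, N) = atan2(+0.02027, +0.004941) = 76.3° ≈ 076°.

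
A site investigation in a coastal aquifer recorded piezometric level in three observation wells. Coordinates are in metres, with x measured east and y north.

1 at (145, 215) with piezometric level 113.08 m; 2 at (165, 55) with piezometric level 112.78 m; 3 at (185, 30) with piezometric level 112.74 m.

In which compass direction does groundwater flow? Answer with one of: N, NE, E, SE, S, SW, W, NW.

Differences from 1: to 2 (Δx, Δy, Δh) = (20, -160, -0.30); to 3 = (40, -185, -0.34).
Solve a·Δx + b·Δy = Δh: det = 20·(-185) − 40·(-160) = 2700.
∂h/∂x = [(-0.30)·(-185) − (-0.34)·(-160)] / 2700 = +0.0004074
∂h/∂y = [20·(-0.34) − 40·(-0.30)] / 2700 = +0.001926
Flow = −∇h = (-0.0004074 east, -0.001926 north), which points south.

S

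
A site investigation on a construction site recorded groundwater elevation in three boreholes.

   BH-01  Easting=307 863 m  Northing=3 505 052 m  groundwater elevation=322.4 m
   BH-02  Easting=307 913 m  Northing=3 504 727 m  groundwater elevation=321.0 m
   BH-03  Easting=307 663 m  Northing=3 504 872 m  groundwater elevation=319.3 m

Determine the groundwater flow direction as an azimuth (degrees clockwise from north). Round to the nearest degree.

Taking BH-01 as reference: BH-02−BH-01 = (50, -325, -1.4); BH-03−BH-01 = (-200, -180, -3.1).
Solve a·Δx + b·Δy = Δh: det = 50·(-180) − (-200)·(-325) = -74000.
∂h/∂x = [(-1.4)·(-180) − (-3.1)·(-325)] / -74000 = +0.01021
∂h/∂y = [50·(-3.1) − (-200)·(-1.4)] / -74000 = +0.005878
Flow direction (−∇h) has components (-0.01021 E, -0.005878 N).
Azimuth = atan2(E, N) = atan2(-0.01021, -0.005878) = 240.1° ≈ 240°.

240°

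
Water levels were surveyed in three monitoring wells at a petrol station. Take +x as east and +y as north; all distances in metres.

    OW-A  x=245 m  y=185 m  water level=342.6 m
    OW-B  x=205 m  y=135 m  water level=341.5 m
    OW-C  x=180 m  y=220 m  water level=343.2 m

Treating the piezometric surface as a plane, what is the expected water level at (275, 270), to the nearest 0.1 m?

344.4 m

Three-point gradient (reference OW-A): Δ to OW-B = (-40, -50, -1.1), Δ to OW-C = (-65, 35, +0.6).
∂h/∂x = +0.001828, ∂h/∂y = +0.02054 (det = -4650).
h(275, 270) = 342.6 + (+0.001828)·(30) + (+0.02054)·(85) = 342.6 +0.055 +1.746 = 344.401 m.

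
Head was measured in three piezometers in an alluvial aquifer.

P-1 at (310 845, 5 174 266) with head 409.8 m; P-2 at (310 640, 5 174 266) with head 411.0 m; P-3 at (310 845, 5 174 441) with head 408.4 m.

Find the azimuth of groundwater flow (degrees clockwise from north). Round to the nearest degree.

∂h/∂x = (411.0 − 409.8) / (310640 − 310845) = -0.005854
∂h/∂y = (408.4 − 409.8) / (5174441 − 5174266) = -0.008000
Flow direction (−∇h) has components (+0.005854 E, +0.008000 N).
Azimuth = atan2(E, N) = atan2(+0.005854, +0.008000) = 36.2° ≈ 036°.

036°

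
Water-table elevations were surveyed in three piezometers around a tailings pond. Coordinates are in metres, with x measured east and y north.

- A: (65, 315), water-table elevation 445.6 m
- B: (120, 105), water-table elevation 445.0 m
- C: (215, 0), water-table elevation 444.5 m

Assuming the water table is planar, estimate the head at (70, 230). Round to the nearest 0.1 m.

445.4 m

Taking A as reference: B−A = (55, -210, -0.6); C−A = (150, -315, -1.1).
Determinant of the coordinate differences = 55·(-315) − 150·(-210) = 14175.
∂h/∂x = [(-0.6)·(-315) − (-1.1)·(-210)] / 14175 = -0.002963
∂h/∂y = [55·(-1.1) − 150·(-0.6)] / 14175 = +0.002081
h(70, 230) = 445.6 + (-0.002963)·(5) + (+0.002081)·(-85) = 445.6 -0.015 -0.177 = 445.408 m.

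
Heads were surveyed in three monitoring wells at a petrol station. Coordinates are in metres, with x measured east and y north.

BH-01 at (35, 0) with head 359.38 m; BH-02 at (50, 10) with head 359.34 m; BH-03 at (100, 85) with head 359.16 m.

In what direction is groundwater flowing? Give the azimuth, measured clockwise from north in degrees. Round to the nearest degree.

Differences from BH-01: to BH-02 (Δx, Δy, Δh) = (15, 10, -0.04); to BH-03 = (65, 85, -0.22).
Determinant of the coordinate differences = 15·85 − 65·10 = 625.
∂h/∂x = [(-0.04)·85 − (-0.22)·10] / 625 = -0.001920
∂h/∂y = [15·(-0.22) − 65·(-0.04)] / 625 = -0.001120
Flow direction (−∇h) has components (+0.001920 E, +0.001120 N).
Azimuth = atan2(E, N) = atan2(+0.001920, +0.001120) = 59.7° ≈ 060°.

060°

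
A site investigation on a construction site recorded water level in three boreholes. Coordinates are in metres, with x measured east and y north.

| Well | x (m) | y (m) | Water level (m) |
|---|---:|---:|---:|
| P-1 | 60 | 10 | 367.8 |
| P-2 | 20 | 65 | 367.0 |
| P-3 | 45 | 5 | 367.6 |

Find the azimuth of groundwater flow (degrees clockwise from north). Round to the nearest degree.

With h = a·x + b·y + c and P-1 as origin, the differences give:
  (-40)·a + 55·b = -0.8
  (-15)·a + (-5)·b = -0.2
Eliminate b (×(-5) and ×55, subtract): 1025·a = 15.00 → a = ∂h/∂x = +0.01463
Back-substitute: b = ∂h/∂y = -0.003902.
Flow direction (−∇h) has components (-0.01463 E, +0.003902 N).
Azimuth = atan2(E, N) = atan2(-0.01463, +0.003902) = 284.9° ≈ 285°.

285°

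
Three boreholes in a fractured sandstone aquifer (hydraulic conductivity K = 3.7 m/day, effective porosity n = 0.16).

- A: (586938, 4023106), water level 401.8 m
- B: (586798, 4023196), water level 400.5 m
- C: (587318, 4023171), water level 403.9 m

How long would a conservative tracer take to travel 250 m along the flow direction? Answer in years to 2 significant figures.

With h = a·x + b·y + c and A as origin, the differences give:
  (-140)·a + 90·b = -1.3
  380·a + 65·b = +2.1
Eliminate b (×65 and ×90, subtract): -43300·a = -273.50 → a = ∂h/∂x = +0.006316
Back-substitute: b = ∂h/∂y = -0.004619.
|∇h| = √(0.006316² + -0.004619²) = 0.007825
Seepage velocity v = K·i/n = 3.7 × 0.007825 / 0.16 = 0.181 m/day.
t = 250 / 0.181 = 1381 days = 3.78 years.

3.8 years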